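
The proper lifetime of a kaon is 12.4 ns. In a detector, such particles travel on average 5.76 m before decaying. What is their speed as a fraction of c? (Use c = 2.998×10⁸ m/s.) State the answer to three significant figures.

Lab distance = (lab lifetime)·v = γτ·βc, so βγ = d/(cτ) = 5.760/(2.998×10⁸ × 1.240×10^-8) = 1.5494.
With βγ = 1.5494: γ² = 1 + (βγ)² = 3.40064, and β = (βγ)/γ = 1.5494/1.84408 = 0.840.

0.840c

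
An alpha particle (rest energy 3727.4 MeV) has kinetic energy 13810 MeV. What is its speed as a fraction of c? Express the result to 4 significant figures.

0.9772c

γ = 1 + K/(mc²) = 1 + 13810/3727.4 = 4.705.
β = √(1 − 1/γ²) = √(1 − 0.0451732) = √0.9548268 = 0.9772.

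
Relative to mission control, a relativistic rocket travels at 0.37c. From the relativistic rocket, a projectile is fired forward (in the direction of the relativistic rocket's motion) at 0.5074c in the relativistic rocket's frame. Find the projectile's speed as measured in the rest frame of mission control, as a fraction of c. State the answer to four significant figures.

Relativistic velocity addition: u = (u' + v)/(1 + u'v/c²), with u' = 0.5074c and v = 0.37c.
Numerator: 0.5074 + 0.37 = 0.8774. Denominator: 1 + (0.5074)(0.37) = 1.187738.
u = 0.8774/1.187738 = 0.73872, so the speed is 0.7387c.

0.7387c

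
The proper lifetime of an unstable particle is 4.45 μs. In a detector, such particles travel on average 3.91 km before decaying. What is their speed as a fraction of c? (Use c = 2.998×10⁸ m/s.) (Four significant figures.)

Let x = d/(cτ) = 3910 m / (2.998×10⁸ m/s × 4.450×10^-6 s) = 2.9308. Since d = βγcτ, x = βγ = β/√(1−β²).
Solving: β² = x²/(1+x²) = 8.58959/9.58959 = 0.89572, so β = 0.9464.

0.9464c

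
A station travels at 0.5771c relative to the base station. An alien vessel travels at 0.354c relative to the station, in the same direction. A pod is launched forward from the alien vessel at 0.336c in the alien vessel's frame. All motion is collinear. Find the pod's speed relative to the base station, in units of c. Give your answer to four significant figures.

Apply u = (u'+v)/(1+u'v) twice. Pod in the station frame: (0.336+0.354)/(1+0.336·0.354) = 0.69/1.118944 = 0.61665c.
That velocity, transformed to the rest frame of the base station: (0.61665+0.5771)/(1+0.61665·0.5771) = 1.19375/1.355868715 = 0.88043c.

0.8804c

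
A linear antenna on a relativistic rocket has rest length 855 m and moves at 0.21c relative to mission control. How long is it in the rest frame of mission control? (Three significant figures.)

γ = 1/√(1 − β²) = 1/√(1 − 0.0441) = 1/√0.9559 = 1/0.977701 = 1.0228.
Length contraction: L = L₀/γ = 855/1.0228 = 836 m.

836 m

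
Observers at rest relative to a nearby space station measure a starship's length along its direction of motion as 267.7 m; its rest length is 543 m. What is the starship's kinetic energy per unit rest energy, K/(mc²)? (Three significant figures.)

1.03

From L = L₀/γ: γ = 543/267.7 = 2.02839.
K/(mc²) = γ − 1 = 2.02839 − 1 = 1.03.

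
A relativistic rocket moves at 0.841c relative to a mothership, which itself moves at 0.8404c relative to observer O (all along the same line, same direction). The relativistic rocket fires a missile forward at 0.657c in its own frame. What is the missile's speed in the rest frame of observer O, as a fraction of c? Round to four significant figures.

0.9969c

First combine the missile and relativistic rocket (S''→S'): u₁ = (0.657 + 0.841)/(1 + 0.657×0.841) = 1.498/1.552537 = 0.96487.
Then combine with the mothership (S'→S): u = (0.96487 + 0.8404)/(1 + 0.96487×0.8404) = 1.80527/1.810876748 = 0.9969.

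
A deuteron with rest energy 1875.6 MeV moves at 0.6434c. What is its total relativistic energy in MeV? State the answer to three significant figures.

2450 MeV

With β = 0.6434, γ = 1/√(1 − 0.6434²) = 1/√0.58603644 = 1.3063.
Total energy: E = γmc² = 1.3063 × 1875.6 MeV = 2450 MeV.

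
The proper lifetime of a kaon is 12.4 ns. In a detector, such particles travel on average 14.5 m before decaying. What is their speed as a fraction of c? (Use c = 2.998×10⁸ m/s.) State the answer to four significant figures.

0.9687c

d = βγcτ ⇒ βγ = d/(cτ) = 14.50 m / (3.71752 m) = 3.9004.
β = (βγ)/√(1+(βγ)²) = 3.9004/√16.2131 = 0.9687.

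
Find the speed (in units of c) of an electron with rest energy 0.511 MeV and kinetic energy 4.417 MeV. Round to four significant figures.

K = (γ−1)mc², so γ = 1 + 4.417/0.511 = 9.6438.
Then v/c = √(1 − γ⁻²) = √(1 − 0.0107524) = √0.9892476 = 0.9946.

0.9946c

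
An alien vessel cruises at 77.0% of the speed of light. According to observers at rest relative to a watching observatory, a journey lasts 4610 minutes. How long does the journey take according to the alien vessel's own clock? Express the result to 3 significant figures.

With β = 0.77, γ = 1/√(1 − 0.77²) = 1/√0.4071 = 1.5673.
The alien vessel's clock runs slow as seen from a watching observatory, so Δτ = Δt/γ = 4610/1.5673 = 2940 minutes.

2940 minutes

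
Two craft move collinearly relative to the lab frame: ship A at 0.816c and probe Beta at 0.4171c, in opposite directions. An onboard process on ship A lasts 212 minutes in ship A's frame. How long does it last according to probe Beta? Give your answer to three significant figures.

541 minutes

Speed of ship A in probe Beta's frame: u = (v_A + v_B)/(1 + v_A v_B/c²) = (0.816 + 0.4171)/(1 + 0.816×0.4171) = 1.2331/1.3403536 = 0.91998; |u| = 0.91998c.
At |u| = 0.91998c, γ = (1 − 0.846363)^(−1/2) = 2.5512.
Ship A's interval is proper; time dilation gives Δt_B = γΔτ = 2.5512 × 212 minutes = 541 minutes.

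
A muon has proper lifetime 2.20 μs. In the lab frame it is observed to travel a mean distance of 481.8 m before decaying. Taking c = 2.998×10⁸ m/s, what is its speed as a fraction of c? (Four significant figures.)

0.5899c

Lab distance = (lab lifetime)·v = γτ·βc, so βγ = d/(cτ) = 481.8/(2.998×10⁸ × 2.200×10^-6) = 0.73049.
With βγ = 0.73049: γ² = 1 + (βγ)² = 1.533616, and β = (βγ)/γ = 0.73049/1.23839 = 0.5899.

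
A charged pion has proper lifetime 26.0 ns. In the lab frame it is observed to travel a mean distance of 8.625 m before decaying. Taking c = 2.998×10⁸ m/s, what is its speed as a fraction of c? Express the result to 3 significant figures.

d = βγcτ ⇒ βγ = d/(cτ) = 8.625 m / (7.7948 m) = 1.1065.
β = (βγ)/√(1+(βγ)²) = 1.1065/√2.22434 = 0.742.

0.742c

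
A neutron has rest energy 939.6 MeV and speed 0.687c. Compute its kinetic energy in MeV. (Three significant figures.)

γ = 1/√(1 − β²) = 1/√(1 − 0.471969) = 1/√0.528031 = 1.37616.
Kinetic energy: K = (γ − 1)mc² = (1.37616 − 1) × 939.6 MeV = 0.37616 × 939.6 = 353 MeV.

353 MeV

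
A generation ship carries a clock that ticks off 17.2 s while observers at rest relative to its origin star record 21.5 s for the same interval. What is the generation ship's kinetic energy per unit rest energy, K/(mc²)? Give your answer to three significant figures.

0.250

The time-dilation ratio gives γ = 21.5/17.2 = 1.25.
K/(mc²) = γ − 1 = 1.25 − 1 = 0.250.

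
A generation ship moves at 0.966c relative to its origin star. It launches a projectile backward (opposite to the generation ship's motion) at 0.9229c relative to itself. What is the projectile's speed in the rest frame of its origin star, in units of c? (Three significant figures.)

Relativistic velocity addition: u = (u' + v)/(1 + u'v/c²), with u' = −0.9229c and v = 0.966c.
Numerator: −0.9229 + 0.966 = 0.0431. Denominator: 1 + (−0.9229)(0.966) = 0.1084786.
u = 0.0431/0.1084786 = 0.39731, so the speed is 0.397c.

0.397c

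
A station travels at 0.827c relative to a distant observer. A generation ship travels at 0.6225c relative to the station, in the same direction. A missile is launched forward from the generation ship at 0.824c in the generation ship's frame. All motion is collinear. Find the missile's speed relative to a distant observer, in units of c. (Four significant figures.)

Apply u = (u'+v)/(1+u'v) twice. Missile in the station frame: (0.824+0.6225)/(1+0.824·0.6225) = 1.4465/1.51294 = 0.95609c.
That velocity, transformed to the rest frame of a distant observer: (0.95609+0.827)/(1+0.95609·0.827) = 1.78309/1.79068643 = 0.99576c.

0.9958c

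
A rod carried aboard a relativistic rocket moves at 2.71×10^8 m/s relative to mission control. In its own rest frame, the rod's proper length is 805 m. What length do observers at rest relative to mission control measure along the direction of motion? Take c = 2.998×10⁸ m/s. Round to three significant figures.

β = v/c = (2.71×10^8 m/s)/(2.998×10⁸ m/s) = 0.903936.
γ = 1/√(1 − β²) = 1/√(1 − 0.8171003) = 1/√0.1828997 = 1/0.427668 = 2.3383.
Along the direction of motion the measured length is L₀/γ = 805/2.3383 = 344 m.

344 m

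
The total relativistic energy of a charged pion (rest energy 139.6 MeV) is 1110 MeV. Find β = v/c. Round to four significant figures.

0.9921

Total energy E = γmc² gives γ = 1110/139.6 = 7.9513.
Hence β = √(1 − 1/γ²) = √(1 − 0.015817) = √0.984183 = 0.9921.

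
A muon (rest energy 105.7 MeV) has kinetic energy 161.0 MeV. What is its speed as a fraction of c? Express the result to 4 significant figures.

0.9181c

K = (γ−1)mc², so γ = 1 + 161.0/105.7 = 2.5232.
Then v/c = √(1 − γ⁻²) = √(1 − 0.157071) = √0.842929 = 0.9181.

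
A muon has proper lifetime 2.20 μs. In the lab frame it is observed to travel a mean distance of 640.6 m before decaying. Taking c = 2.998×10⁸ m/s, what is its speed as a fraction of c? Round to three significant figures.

0.697c

Let x = d/(cτ) = 640.6 m / (2.998×10⁸ m/s × 2.200×10^-6 s) = 0.97125. Since d = βγcτ, x = βγ = β/√(1−β²).
Solving: β² = x²/(1+x²) = 0.943327/1.943327 = 0.485419, so β = 0.697.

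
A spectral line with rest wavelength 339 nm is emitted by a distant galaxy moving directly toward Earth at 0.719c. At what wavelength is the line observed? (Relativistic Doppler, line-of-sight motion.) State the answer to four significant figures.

Relativistic Doppler for wavelength: λ_obs = λ_src · √((1−β)/(1+β)).
With β = 0.719: factor = √(0.281/1.719) = 0.40431.
λ_obs = 339 × 0.40431 = 137.1 nm.

137.1 nm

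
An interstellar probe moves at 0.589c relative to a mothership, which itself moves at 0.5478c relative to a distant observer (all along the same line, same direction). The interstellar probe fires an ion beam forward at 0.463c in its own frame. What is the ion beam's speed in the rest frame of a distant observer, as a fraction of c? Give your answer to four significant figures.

Apply u = (u'+v)/(1+u'v) twice. Ion beam in the mothership frame: (0.463+0.589)/(1+0.463·0.589) = 1.052/1.272707 = 0.82658c.
That velocity, transformed to the rest frame of a distant observer: (0.82658+0.5478)/(1+0.82658·0.5478) = 1.37438/1.452800524 = 0.94602c.

0.9460c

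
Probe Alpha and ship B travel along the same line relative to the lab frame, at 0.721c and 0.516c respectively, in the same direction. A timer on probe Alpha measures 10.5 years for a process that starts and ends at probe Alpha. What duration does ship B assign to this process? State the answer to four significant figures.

Speed of probe Alpha in ship B's frame: u = (v_A − v_B)/(1 − v_A v_B/c²) = (0.721 − 0.516)/(1 − 0.721×0.516) = 0.205/0.627964 = 0.32645; |u| = 0.32645c.
γ for this relative speed: γ = 1/√(1 − 0.10657) = 1.058.
Probe Alpha's interval is proper; time dilation gives Δt_B = γΔτ = 1.058 × 10.5 years = 11.11 years.

11.11 years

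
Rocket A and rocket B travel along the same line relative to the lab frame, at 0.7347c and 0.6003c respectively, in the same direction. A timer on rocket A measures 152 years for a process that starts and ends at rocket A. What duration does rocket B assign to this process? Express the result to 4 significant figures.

Transform rocket A's velocity into rocket B's frame: (0.7347 − 0.6003)/(1 − 0.7347·0.6003) = 0.1344/0.55895959, so the relative speed is 0.24045c.
At |u| = 0.24045c, γ = (1 − 0.0578162)^(−1/2) = 1.0302.
Rocket A's interval is proper; time dilation gives Δt_B = γΔτ = 1.0302 × 152 years = 156.6 years.

156.6 years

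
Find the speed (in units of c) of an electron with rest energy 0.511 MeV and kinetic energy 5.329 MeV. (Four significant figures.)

γ = 1 + K/(mc²) = 1 + 5.329/0.511 = 11.429.
β = √(1 − 1/γ²) = √(1 − 0.00765568) = √0.99234432 = 0.9962.

0.9962c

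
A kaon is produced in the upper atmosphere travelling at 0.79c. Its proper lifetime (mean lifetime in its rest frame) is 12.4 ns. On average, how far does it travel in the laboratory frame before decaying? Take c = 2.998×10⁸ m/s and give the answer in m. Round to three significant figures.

γ = 1/√(1 − β²) = 1/√(1 − 0.6241) = 1/√0.3759 = 1/0.613107 = 1.631.
Lab-frame lifetime: Δt = γτ = 1.631 × 12.4 ns = 20.224 ns.
Distance: d = vΔt = 0.79 × 2.998×10⁸ m/s × 2.0224×10^-8 s = 4.79 m.

4.79 m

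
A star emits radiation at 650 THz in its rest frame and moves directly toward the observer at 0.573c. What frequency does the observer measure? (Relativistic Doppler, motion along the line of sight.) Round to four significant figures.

Relativistic Doppler (source moving toward): f_obs = f_src · √((1+β)/(1−β)).
With β = 0.573: factor = √(1.573/0.427) = 1.9193.
f_obs = 650 × 1.9193 = 1248 THz.

1248 THz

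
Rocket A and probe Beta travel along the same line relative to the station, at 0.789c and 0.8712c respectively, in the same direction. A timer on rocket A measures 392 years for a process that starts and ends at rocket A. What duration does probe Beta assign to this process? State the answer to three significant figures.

406 years

Transform rocket A's velocity into probe Beta's frame: (0.789 − 0.8712)/(1 − 0.789·0.8712) = −0.0822/0.3126232, so the relative speed is 0.26294c.
At |u| = 0.26294c, γ = (1 − 0.0691374)^(−1/2) = 1.0365.
The clock on rocket A records proper time, so probe Beta measures Δt = γΔτ = 1.0365 × 392 = 406 years.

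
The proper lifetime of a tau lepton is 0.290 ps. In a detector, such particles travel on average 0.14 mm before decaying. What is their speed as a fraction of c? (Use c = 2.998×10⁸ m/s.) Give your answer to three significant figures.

Let x = d/(cτ) = 1.400×10^-4 m / (2.998×10⁸ m/s × 2.900×10^-13 s) = 1.6103. Since d = βγcτ, x = βγ = β/√(1−β²).
Solving: β² = x²/(1+x²) = 2.59307/3.59307 = 0.721686, so β = 0.850.

0.850c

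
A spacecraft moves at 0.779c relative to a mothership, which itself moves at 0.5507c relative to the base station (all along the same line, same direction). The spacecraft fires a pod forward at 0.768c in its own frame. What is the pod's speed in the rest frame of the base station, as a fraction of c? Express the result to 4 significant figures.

0.9906c

Compose velocities in two stages. Stage 1 (into S'): u₁ = (0.768+0.779)/(1+0.768×0.779) = 0.96792.
Stage 2 (into S): u = (0.96792+0.5507)/(1+0.96792×0.5507) = 0.9906, so the speed is 0.9906c.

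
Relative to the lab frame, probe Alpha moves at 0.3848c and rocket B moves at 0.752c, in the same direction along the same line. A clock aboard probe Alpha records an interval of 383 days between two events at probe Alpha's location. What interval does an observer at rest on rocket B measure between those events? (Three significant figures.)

447 days

Transform probe Alpha's velocity into rocket B's frame: (0.3848 − 0.752)/(1 − 0.3848·0.752) = −0.3672/0.7106304, so the relative speed is 0.51672c.
γ for this relative speed: γ = 1/√(1 − 0.267) = 1.168.
Probe Alpha's interval is proper; time dilation gives Δt_B = γΔτ = 1.168 × 383 days = 447 days.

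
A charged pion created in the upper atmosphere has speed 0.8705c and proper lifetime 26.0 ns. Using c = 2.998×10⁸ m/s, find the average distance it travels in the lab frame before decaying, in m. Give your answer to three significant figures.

13.8 m

γ = 1/√(1 − β²) = 1/√(1 − 0.75777025) = 1/√0.24222975 = 1/0.492168 = 2.0318.
Lab-frame lifetime: Δt = γτ = 2.0318 × 26.0 ns = 52.827 ns.
Distance: d = vΔt = 0.8705 × 2.998×10⁸ m/s × 5.2827×10^-8 s = 13.8 m.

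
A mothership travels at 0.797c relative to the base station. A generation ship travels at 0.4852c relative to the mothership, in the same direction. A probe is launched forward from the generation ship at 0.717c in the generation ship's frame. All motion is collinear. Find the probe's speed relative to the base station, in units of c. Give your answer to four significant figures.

Apply u = (u'+v)/(1+u'v) twice. Probe in the mothership frame: (0.717+0.4852)/(1+0.717·0.4852) = 1.2022/1.3478884 = 0.89191c.
That velocity, transformed to the rest frame of the base station: (0.89191+0.797)/(1+0.89191·0.797) = 1.68891/1.71085227 = 0.98717c.

0.9872c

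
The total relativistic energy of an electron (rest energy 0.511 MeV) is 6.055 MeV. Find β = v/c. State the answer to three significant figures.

0.996

Total energy E = γmc² gives γ = 6.055/0.511 = 11.849.
Hence β = √(1 − 1/γ²) = √(1 − 0.00712257) = √0.99287743 = 0.996.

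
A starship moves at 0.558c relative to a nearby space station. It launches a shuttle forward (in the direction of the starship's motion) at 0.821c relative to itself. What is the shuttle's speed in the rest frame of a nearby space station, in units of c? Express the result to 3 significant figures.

In units of c, u = (u' + v)/(1 + u'v) with u' = 0.821 and v = 0.558.
Numerator: 0.821 + 0.558 = 1.379. Denominator: 1 + (0.821)(0.558) = 1.458118.
u = 1.379/1.458118 = 0.94574, so the speed is 0.946c.

0.946c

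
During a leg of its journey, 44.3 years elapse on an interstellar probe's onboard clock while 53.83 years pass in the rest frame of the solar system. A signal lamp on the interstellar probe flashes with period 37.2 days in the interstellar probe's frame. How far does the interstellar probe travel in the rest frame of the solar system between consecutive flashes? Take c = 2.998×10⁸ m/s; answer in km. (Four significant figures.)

6.652×10^11 km

From Δt = γΔτ: γ = 53.83/44.3 = 1.21512.
β = √(1 − 1/γ²) = 0.56809. Lab-frame period = γτ = 1.21512×37.2 days = 45.202 days. Distance = βc × γτ = 0.56809 × 2.998×10⁸ m/s × 3905452.8 s = 6.6515×10^14 m = 6.652×10^11 km.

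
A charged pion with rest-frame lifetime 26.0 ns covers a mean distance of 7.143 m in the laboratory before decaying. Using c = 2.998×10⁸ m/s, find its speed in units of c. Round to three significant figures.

Let x = d/(cτ) = 7.143 m / (2.998×10⁸ m/s × 2.600×10^-8 s) = 0.91638. Since d = βγcτ, x = βγ = β/√(1−β²).
Solving: β² = x²/(1+x²) = 0.839752/1.839752 = 0.456448, so β = 0.676.

0.676c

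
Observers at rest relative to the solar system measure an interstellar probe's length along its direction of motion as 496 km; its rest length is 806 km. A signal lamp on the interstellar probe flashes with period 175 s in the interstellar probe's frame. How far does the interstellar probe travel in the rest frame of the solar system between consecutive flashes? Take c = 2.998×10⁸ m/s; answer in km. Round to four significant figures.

From L = L₀/γ: γ = 806/496 = 1.625.
β = √(1 − 1/γ²) = 0.78823. Lab-frame period = γτ = 1.625×175 s = 284.38 s. Distance = βc × γτ = 0.78823 × 2.998×10⁸ m/s × 284.38 s = 6.7202×10^10 m = 6.720×10^7 km.

6.720×10^7 km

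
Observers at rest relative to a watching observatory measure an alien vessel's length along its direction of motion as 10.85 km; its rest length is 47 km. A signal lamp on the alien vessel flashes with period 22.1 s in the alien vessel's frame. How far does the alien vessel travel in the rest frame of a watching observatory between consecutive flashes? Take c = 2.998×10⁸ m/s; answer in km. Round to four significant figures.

Length contraction gives γ = L₀/L = 47/10.85 = 4.3318.
β = √(1 − 1/γ²) = 0.97299. Lab-frame period = γτ = 4.3318×22.1 s = 95.733 s. Distance = βc × γτ = 0.97299 × 2.998×10⁸ m/s × 95.733 s = 2.7926×10^10 m = 2.793×10^7 km.

2.793×10^7 km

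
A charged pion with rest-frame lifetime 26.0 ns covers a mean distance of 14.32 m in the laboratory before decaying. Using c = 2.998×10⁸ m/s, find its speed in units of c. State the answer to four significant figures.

d = βγcτ ⇒ βγ = d/(cτ) = 14.32 m / (7.7948 m) = 1.8371.
β = (βγ)/√(1+(βγ)²) = 1.8371/√4.37494 = 0.8783.

0.8783c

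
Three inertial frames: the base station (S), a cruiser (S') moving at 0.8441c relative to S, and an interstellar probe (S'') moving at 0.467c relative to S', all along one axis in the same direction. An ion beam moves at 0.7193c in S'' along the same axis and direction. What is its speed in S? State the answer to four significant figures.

0.9900c

Compose velocities in two stages. Stage 1 (into S'): u₁ = (0.7193+0.467)/(1+0.7193×0.467) = 0.88801.
Stage 2 (into S): u = (0.88801+0.8441)/(1+0.88801×0.8441) = 0.99002, so the speed is 0.9900c.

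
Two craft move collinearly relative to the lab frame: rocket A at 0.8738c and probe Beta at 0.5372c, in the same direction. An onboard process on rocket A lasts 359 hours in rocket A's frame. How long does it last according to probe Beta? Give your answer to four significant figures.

464.4 hours

The velocity of rocket A relative to probe Beta is (0.8738 − 0.5372)c / (1 − 0.8738×0.5372) = 0.63438c; relative speed 0.63438c.
At |u| = 0.63438c, γ = (1 − 0.402438)^(−1/2) = 1.2936.
The clock on rocket A records proper time, so probe Beta measures Δt = γΔτ = 1.2936 × 359 = 464.4 hours.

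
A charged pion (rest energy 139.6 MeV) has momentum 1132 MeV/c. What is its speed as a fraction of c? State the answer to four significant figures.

0.9925c

βγ = pc/(mc²) = 1132/139.6 = 8.1089.
Since γ² = 1 + (βγ)² = 66.7543, γ = √66.7543 = 8.17033, and β = (βγ)/γ = 8.1089/8.17033 = 0.9925.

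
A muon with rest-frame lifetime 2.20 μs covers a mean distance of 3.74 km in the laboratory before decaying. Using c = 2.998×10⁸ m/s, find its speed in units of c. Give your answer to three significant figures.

d = βγcτ ⇒ βγ = d/(cτ) = 3740 m / (659.56 m) = 5.6704.
β = (βγ)/√(1+(βγ)²) = 5.6704/√33.1534 = 0.985.

0.985c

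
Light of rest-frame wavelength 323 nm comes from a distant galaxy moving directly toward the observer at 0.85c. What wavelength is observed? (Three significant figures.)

92.0 nm

Relativistic Doppler for wavelength: λ_obs = λ_src · √((1−β)/(1+β)).
With β = 0.85: factor = √(0.15/1.85) = 0.28475.
λ_obs = 323 × 0.28475 = 92.0 nm.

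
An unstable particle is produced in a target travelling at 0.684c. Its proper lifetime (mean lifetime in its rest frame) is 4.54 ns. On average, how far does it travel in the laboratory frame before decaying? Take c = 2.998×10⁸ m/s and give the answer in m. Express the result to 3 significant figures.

1.28 m

β² = 0.467856, so γ = 1/√0.532144 = 1.3708.
Lab-frame lifetime: Δt = γτ = 1.3708 × 4.54 ns = 6.2234 ns.
Distance: d = vΔt = 0.684 × 2.998×10⁸ m/s × 6.2234×10^-9 s = 1.28 m.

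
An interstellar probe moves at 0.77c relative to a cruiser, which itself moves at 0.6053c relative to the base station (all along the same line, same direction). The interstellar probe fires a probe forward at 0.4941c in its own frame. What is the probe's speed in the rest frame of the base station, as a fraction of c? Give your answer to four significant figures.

0.9786c

First combine the probe and interstellar probe (S''→S'): u₁ = (0.4941 + 0.77)/(1 + 0.4941×0.77) = 1.2641/1.380457 = 0.91571.
Then combine with the cruiser (S'→S): u = (0.91571 + 0.6053)/(1 + 0.91571×0.6053) = 1.52101/1.554279263 = 0.9786.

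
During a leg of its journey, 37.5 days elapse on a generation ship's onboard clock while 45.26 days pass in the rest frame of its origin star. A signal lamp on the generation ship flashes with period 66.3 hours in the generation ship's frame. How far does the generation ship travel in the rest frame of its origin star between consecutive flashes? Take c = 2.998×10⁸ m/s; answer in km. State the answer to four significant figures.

4.836×10^10 km

γ = Δt/Δτ = 45.26/37.5 = 1.20693.
β = √(1 − 1/γ²) = 0.55992. Lab-frame period = γτ = 1.20693×66.3 hours = 80.019 hours. Distance = βc × γτ = 0.55992 × 2.998×10⁸ m/s × 288068.4 s = 4.8356×10^13 m = 4.836×10^10 km.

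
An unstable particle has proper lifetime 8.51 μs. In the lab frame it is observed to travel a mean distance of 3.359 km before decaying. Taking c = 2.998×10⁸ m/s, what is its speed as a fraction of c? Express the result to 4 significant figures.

0.7963c

Lab distance = (lab lifetime)·v = γτ·βc, so βγ = d/(cτ) = 3359/(2.998×10⁸ × 8.510×10^-6) = 1.3166.
With βγ = 1.3166: γ² = 1 + (βγ)² = 2.73344, and β = (βγ)/γ = 1.3166/1.65331 = 0.7963.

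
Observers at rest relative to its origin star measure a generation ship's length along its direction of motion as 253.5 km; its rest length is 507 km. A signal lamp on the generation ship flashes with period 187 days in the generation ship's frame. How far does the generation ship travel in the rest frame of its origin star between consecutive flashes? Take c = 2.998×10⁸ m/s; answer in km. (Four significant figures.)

Length contraction gives γ = L₀/L = 507/253.5 = 2.
β = √(1 − 1/γ²) = 0.86603. Lab-frame period = γτ = 2×187 days = 374 days. Distance = βc × γτ = 0.86603 × 2.998×10⁸ m/s × 32313600 s = 8.3898×10^15 m = 8.390×10^12 km.

8.390×10^12 km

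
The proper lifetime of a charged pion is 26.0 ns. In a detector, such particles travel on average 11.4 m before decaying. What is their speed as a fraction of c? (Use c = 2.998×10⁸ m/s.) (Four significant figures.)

0.8255c

Let x = d/(cτ) = 11.40 m / (2.998×10⁸ m/s × 2.600×10^-8 s) = 1.4625. Since d = βγcτ, x = βγ = β/√(1−β²).
Solving: β² = x²/(1+x²) = 2.13891/3.13891 = 0.681418, so β = 0.8255.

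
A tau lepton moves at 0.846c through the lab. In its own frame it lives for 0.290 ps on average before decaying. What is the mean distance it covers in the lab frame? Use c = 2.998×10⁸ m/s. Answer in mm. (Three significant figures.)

0.138 mm

γ = 1/√(1 − β²) = 1/√(1 − 0.715716) = 1/√0.284284 = 1/0.533183 = 1.8755.
Lab-frame lifetime: Δt = γτ = 1.8755 × 0.290 ps = 0.54389 ps.
Distance: d = vΔt = 0.846 × 2.998×10⁸ m/s × 5.4389×10^-13 s = 1.38×10^-4 m = 0.138 mm.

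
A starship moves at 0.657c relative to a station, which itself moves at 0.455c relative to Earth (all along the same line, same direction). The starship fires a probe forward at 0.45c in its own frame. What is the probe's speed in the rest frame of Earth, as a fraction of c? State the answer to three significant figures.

0.943c

First combine the probe and starship (S''→S'): u₁ = (0.45 + 0.657)/(1 + 0.45×0.657) = 1.107/1.29565 = 0.8544.
Then combine with the station (S'→S): u = (0.8544 + 0.455)/(1 + 0.8544×0.455) = 1.3094/1.388752 = 0.94286.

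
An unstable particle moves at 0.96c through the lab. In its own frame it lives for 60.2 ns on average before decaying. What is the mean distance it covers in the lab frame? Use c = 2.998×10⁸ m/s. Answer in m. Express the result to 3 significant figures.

61.9 m

Lorentz factor: γ = (1 − 0.9216)^(−1/2) = 3.5714.
Lab-frame lifetime: Δt = γτ = 3.5714 × 60.2 ns = 215 ns.
Distance: d = vΔt = 0.96 × 2.998×10⁸ m/s × 2.1500×10^-7 s = 61.9 m.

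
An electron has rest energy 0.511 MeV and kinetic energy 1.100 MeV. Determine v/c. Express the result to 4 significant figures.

K = (γ−1)mc², so γ = 1 + 1.100/0.511 = 3.1526.
Then v/c = √(1 − γ⁻²) = √(1 − 0.100615) = √0.899385 = 0.9484.

0.9484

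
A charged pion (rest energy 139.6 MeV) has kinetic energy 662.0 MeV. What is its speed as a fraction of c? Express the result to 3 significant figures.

0.985c

K = (γ−1)mc², so γ = 1 + 662.0/139.6 = 5.7421.
Then v/c = √(1 − γ⁻²) = √(1 − 0.030329) = √0.969671 = 0.985.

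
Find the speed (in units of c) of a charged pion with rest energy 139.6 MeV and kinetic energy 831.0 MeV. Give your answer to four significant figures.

γ = 1 + K/(mc²) = 1 + 831.0/139.6 = 6.9527.
β = √(1 − 1/γ²) = √(1 − 0.0206868) = √0.9793132 = 0.9896.

0.9896c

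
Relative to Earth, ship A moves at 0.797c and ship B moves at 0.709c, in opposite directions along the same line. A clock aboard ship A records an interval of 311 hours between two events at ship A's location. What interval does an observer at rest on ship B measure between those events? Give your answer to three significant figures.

1140 hours

The velocity of ship A relative to ship B is (0.797 + 0.709)c / (1 + 0.797×0.709) = 0.96226c; relative speed 0.96226c.
At |u| = 0.96226c, γ = (1 − 0.925944)^(−1/2) = 3.6747.
Ship A's interval is proper; time dilation gives Δt_B = γΔτ = 3.6747 × 311 hours = 1140 hours.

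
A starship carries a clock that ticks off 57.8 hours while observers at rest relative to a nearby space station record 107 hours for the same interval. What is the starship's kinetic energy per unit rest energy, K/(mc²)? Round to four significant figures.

From Δt = γΔτ: γ = 107/57.8 = 1.85121.
Since K = (γ−1)mc², K/(mc²) = 1.85121 − 1 = 0.8512.

0.8512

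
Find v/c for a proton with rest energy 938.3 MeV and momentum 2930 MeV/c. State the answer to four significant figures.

pc/(mc²) = 2930/938.3 = 3.1227 = βγ = β/√(1−β²).
So β² = x²/(1 + x²) with x = 3.1227: x² = 9.75126, β² = 9.75126/10.75126 = 0.906988, β = 0.9524.

0.9524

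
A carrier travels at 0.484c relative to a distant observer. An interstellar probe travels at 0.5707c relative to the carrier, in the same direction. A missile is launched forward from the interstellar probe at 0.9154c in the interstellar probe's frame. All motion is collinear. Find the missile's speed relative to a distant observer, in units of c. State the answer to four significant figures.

0.9916c

First combine the missile and interstellar probe (S''→S'): u₁ = (0.9154 + 0.5707)/(1 + 0.9154×0.5707) = 1.4861/1.52241878 = 0.97614.
Then combine with the carrier (S'→S): u = (0.97614 + 0.484)/(1 + 0.97614×0.484) = 1.46014/1.47245176 = 0.99164.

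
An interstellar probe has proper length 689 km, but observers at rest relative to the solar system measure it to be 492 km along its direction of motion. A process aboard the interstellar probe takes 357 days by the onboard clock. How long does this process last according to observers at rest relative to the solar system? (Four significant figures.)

Length contraction gives γ = L₀/L = 689/492 = 1.40041.
The same γ dilates the second interval: 1.40041 × 357 days = 499.9 days.

499.9 days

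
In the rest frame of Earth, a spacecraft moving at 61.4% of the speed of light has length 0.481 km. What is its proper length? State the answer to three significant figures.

γ = 1/√(1 − β²) = 1/√(1 − 0.376996) = 1/√0.623004 = 1/0.789306 = 1.2669.
Proper length: L₀ = γ·L = 1.2669 × 0.481 = 0.609 km.

0.609 km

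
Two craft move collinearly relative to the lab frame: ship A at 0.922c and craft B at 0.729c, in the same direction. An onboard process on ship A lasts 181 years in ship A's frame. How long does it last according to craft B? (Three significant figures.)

Speed of ship A in craft B's frame: u = (v_A − v_B)/(1 − v_A v_B/c²) = (0.922 − 0.729)/(1 − 0.922×0.729) = 0.193/0.327862 = 0.58866; |u| = 0.58866c.
γ for this relative speed: γ = 1/√(1 − 0.346521) = 1.237.
Ship A's interval is proper; time dilation gives Δt_B = γΔτ = 1.237 × 181 years = 224 years.

224 years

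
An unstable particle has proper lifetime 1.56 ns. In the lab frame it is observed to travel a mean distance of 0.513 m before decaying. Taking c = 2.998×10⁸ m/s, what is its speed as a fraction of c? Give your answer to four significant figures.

d = βγcτ ⇒ βγ = d/(cτ) = 0.5130 m / (0.467688 m) = 1.0969.
β = (βγ)/√(1+(βγ)²) = 1.0969/√2.20319 = 0.7390.

0.7390c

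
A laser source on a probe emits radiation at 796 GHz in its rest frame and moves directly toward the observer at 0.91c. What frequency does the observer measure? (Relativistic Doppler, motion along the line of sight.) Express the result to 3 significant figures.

3670 GHz

Relativistic Doppler (source moving toward): f_obs = f_src · √((1+β)/(1−β)).
With β = 0.91: factor = √(1.91/0.09) = 4.6068.
f_obs = 796 × 4.6068 = 3670 GHz.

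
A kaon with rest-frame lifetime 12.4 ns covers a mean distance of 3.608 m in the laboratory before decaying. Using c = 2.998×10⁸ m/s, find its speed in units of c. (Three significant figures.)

0.696c

Let x = d/(cτ) = 3.608 m / (2.998×10⁸ m/s × 1.240×10^-8 s) = 0.97054. Since d = βγcτ, x = βγ = β/√(1−β²).
Solving: β² = x²/(1+x²) = 0.941948/1.941948 = 0.485053, so β = 0.696.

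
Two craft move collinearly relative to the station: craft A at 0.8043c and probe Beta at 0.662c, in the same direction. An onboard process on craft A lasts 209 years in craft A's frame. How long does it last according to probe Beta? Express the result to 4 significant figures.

219.4 years

Speed of craft A in probe Beta's frame: u = (v_A − v_B)/(1 − v_A v_B/c²) = (0.8043 − 0.662)/(1 − 0.8043×0.662) = 0.1423/0.4675534 = 0.30435; |u| = 0.30435c.
γ for this relative speed: γ = 1/√(1 − 0.0926289) = 1.0498.
The clock on craft A records proper time, so probe Beta measures Δt = γΔτ = 1.0498 × 209 = 219.4 years.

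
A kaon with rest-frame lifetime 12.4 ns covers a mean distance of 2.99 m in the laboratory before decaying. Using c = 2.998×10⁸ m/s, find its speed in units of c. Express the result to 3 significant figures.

0.627c

Let x = d/(cτ) = 2.990 m / (2.998×10⁸ m/s × 1.240×10^-8 s) = 0.8043. Since d = βγcτ, x = βγ = β/√(1−β²).
Solving: β² = x²/(1+x²) = 0.646898/1.646898 = 0.392798, so β = 0.627.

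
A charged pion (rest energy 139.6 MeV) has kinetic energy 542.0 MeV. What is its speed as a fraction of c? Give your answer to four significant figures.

0.9788c

γ = 1 + K/(mc²) = 1 + 542.0/139.6 = 4.8825.
β = √(1 − 1/γ²) = √(1 − 0.0419484) = √0.9580516 = 0.9788.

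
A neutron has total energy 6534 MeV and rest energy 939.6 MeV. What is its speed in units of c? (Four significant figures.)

Total energy E = γmc² gives γ = 6534/939.6 = 6.954.
Hence β = √(1 − 1/γ²) = √(1 − 0.0206791) = √0.9793209 = 0.9896.

0.9896c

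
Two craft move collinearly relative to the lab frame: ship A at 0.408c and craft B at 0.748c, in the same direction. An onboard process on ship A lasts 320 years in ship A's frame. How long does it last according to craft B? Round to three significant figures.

The velocity of ship A relative to craft B is (0.408 − 0.748)c / (1 − 0.408×0.748) = −0.48934c; relative speed 0.48934c.
γ for this relative speed: γ = 1/√(1 − 0.239454) = 1.1467.
The clock on ship A records proper time, so craft B measures Δt = γΔτ = 1.1467 × 320 = 367 years.

367 years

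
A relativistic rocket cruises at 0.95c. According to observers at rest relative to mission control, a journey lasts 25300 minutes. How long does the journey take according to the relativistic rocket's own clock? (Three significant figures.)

γ = 1/√(1 − β²) = 1/√(1 − 0.9025) = 1/√0.0975 = 1/0.31225 = 3.2026.
The moving clock records proper time: Δτ = Δt/γ = 25300/3.2026 = 7900 minutes.

7900 minutes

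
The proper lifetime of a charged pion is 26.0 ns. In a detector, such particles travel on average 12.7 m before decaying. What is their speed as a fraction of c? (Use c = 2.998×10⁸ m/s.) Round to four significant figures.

0.8523c

Let x = d/(cτ) = 12.70 m / (2.998×10⁸ m/s × 2.600×10^-8 s) = 1.6293. Since d = βγcτ, x = βγ = β/√(1−β²).
Solving: β² = x²/(1+x²) = 2.65462/3.65462 = 0.726374, so β = 0.8523.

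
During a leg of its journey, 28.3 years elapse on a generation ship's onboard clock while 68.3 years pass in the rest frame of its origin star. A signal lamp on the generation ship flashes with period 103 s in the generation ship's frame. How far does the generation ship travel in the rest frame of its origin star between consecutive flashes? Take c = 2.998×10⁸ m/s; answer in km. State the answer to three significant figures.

From Δt = γΔτ: γ = 68.3/28.3 = 2.41343.
β = √(1 − 1/γ²) = 0.91012. Lab-frame period = γτ = 2.41343×103 s = 248.58 s. Distance = βc × γτ = 0.91012 × 2.998×10⁸ m/s × 248.58 s = 6.7826×10^10 m = 6.78×10^7 km.

6.78×10^7 km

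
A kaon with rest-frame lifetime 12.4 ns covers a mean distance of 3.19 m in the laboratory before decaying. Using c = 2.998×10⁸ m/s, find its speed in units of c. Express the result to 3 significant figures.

Let x = d/(cτ) = 3.190 m / (2.998×10⁸ m/s × 1.240×10^-8 s) = 0.8581. Since d = βγcτ, x = βγ = β/√(1−β²).
Solving: β² = x²/(1+x²) = 0.736336/1.736336 = 0.424075, so β = 0.651.

0.651c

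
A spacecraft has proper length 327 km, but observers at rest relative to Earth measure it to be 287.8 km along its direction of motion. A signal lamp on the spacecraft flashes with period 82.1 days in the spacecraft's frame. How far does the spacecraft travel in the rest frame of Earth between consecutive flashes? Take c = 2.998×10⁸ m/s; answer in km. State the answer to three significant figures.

1.15×10^12 km

γ = L₀/L = 327/287.8 = 1.13621.
β = √(1 − 1/γ²) = 0.47475. Lab-frame period = γτ = 1.13621×82.1 days = 93.283 days. Distance = βc × γτ = 0.47475 × 2.998×10⁸ m/s × 8059651.2 s = 1.1471×10^15 m = 1.15×10^12 km.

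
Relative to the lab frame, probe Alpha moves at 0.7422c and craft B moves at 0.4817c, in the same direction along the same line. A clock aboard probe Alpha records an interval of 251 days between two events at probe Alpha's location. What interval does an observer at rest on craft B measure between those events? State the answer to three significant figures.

275 days

Speed of probe Alpha in craft B's frame: u = (v_A − v_B)/(1 − v_A v_B/c²) = (0.7422 − 0.4817)/(1 − 0.7422×0.4817) = 0.2605/0.64248226 = 0.40546; |u| = 0.40546c.
At |u| = 0.40546c, γ = (1 − 0.164398)^(−1/2) = 1.094.
The clock on probe Alpha records proper time, so craft B measures Δt = γΔτ = 1.094 × 251 = 275 days.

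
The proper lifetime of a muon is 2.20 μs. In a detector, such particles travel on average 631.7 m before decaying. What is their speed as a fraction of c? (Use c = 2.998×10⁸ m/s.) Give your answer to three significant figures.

0.692c

Let x = d/(cτ) = 631.7 m / (2.998×10⁸ m/s × 2.200×10^-6 s) = 0.95776. Since d = βγcτ, x = βγ = β/√(1−β²).
Solving: β² = x²/(1+x²) = 0.917304/1.917304 = 0.478434, so β = 0.692.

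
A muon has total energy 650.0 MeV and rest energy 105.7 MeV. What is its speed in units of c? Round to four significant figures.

γ = E/(mc²) = 650.0/105.7 = 6.1495.
β = √(1 − 1/γ²) = √(1 − 0.0264436) = √0.9735564 = 0.9867.

0.9867c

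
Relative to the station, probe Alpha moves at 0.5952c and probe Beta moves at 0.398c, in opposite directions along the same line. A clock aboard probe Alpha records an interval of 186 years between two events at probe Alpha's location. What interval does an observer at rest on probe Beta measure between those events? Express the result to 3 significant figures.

312 years

Transform probe Alpha's velocity into probe Beta's frame: (0.5952 + 0.398)/(1 + 0.5952·0.398) = 0.9932/1.2368896, so the relative speed is 0.80298c.
γ for this relative speed: γ = 1/√(1 − 0.644777) = 1.6778.
Probe Alpha's interval is proper; time dilation gives Δt_B = γΔτ = 1.6778 × 186 years = 312 years.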